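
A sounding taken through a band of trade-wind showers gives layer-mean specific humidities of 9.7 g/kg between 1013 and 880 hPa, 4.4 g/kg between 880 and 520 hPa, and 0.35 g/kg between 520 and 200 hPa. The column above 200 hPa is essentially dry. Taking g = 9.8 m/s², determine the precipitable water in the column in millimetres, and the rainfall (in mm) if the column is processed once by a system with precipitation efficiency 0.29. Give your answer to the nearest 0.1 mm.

Precipitable water is the column-integrated vapour mass per unit area: PW = (1/g) Σ q̄ Δp, with q in kg/kg and Δp in Pa (1 kg/m² of water = 1 mm).
Layer 1013–880 hPa: Δp = 133 hPa = 13300 Pa, q̄ = 0.0097 kg/kg → 0.0097 × 13300 / 9.8 = 13.16 mm
Layer 880–520 hPa: Δp = 360 hPa = 36000 Pa, q̄ = 0.0044 kg/kg → 0.0044 × 36000 / 9.8 = 16.16 mm
Layer 520–200 hPa: Δp = 320 hPa = 32000 Pa, q̄ = 0.00035 kg/kg → 0.00035 × 32000 / 9.8 = 1.14 mm
PW = 13.16 + 16.16 + 1.14 = 30.46 ≈ 30.5 mm.
Rainfall = ε × PW = 0.29 × 30.5 = 8.8 mm.

PW ≈ 30.5 mm; rainfall ≈ 8.8 mm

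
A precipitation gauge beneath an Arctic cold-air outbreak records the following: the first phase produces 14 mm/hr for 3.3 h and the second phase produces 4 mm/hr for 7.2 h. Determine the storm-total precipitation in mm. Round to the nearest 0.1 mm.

Total = Σ Rᵢ Δtᵢ = 14 × 3.3 + 4 × 7.2
      = 46.2 + 28.8 = 75.0 mm.

total ≈ 75.0 mm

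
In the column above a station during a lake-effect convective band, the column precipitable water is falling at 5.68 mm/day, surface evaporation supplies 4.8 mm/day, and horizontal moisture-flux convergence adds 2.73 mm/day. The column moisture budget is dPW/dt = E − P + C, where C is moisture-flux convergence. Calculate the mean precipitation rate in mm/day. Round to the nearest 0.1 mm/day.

P ≈ 13.2 mm/day

dPW/dt = -5.68 mm/day.
P = E + C − dPW/dt = 4.8 + (2.73) − (-5.68) = 13.2 mm/day.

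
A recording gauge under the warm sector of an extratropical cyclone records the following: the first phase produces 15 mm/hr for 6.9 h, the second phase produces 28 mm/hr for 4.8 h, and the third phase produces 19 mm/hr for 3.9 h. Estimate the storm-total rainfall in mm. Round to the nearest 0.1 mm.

total ≈ 312.0 mm

Total = Σ Rᵢ Δtᵢ = 15 × 6.9 + 28 × 4.8 + 19 × 3.9
      = 103.5 + 134.4 + 74.1 = 312.0 mm.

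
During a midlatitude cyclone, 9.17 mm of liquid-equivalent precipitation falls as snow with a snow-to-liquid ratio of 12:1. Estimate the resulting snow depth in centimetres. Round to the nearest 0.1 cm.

Snow depth = liquid × ratio = 9.17 mm × 12 = 110.04 mm = 11.0 cm.

snow depth ≈ 11.0 cm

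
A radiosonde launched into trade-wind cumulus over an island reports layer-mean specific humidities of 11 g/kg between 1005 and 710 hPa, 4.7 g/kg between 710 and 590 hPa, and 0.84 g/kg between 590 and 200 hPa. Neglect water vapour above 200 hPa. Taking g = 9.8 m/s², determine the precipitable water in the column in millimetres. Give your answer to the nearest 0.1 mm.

PW ≈ 42.2 mm

Precipitable water is the column-integrated vapour mass per unit area: PW = (1/g) Σ q̄ Δp, with q in kg/kg and Δp in Pa (1 kg/m² of water = 1 mm).
Layer 1005–710 hPa: Δp = 295 hPa = 29500 Pa, q̄ = 0.011 kg/kg → 0.011 × 29500 / 9.8 = 33.11 mm
Layer 710–590 hPa: Δp = 120 hPa = 12000 Pa, q̄ = 0.0047 kg/kg → 0.0047 × 12000 / 9.8 = 5.76 mm
Layer 590–200 hPa: Δp = 390 hPa = 39000 Pa, q̄ = 0.00084 kg/kg → 0.00084 × 39000 / 9.8 = 3.34 mm
PW = 33.11 + 5.76 + 3.34 = 42.21 ≈ 42.2 mm.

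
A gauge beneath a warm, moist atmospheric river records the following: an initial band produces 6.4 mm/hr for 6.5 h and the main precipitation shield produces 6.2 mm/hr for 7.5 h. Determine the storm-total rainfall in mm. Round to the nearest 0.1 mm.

Total = Σ Rᵢ Δtᵢ = 6.4 × 6.5 + 6.2 × 7.5
      = 41.6 + 46.5 = 88.1 mm.

total ≈ 88.1 mm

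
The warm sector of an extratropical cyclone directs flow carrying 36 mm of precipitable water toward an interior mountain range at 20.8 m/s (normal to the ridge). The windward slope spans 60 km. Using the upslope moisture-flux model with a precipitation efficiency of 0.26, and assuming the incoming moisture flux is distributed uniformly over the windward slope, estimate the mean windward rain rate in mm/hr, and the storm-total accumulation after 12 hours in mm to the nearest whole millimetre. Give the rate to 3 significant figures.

R ≈ 11.7 mm/hr; total ≈ 140 mm

Incoming column moisture flux per unit ridge length: F = V × PW = 20.8 × 36 = 748.8 mm·m/s.
Spread over the 60 km slope with efficiency ε = 0.26: R = ε·F/W = 0.26 × 748.8 / 60000 m = 3.245e-03 mm/s.
R = 3.245e-03 × 3600 = 11.7 mm/hr.
Over 12 h: total = 11.7 × 12 = 140.4 ≈ 140 mm.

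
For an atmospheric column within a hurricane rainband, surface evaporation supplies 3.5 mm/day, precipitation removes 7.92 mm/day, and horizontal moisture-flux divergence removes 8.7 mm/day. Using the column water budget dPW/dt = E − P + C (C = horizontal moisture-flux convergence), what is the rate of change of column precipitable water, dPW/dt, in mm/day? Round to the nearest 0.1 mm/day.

dPW/dt = E − P + C = 3.5 − 7.92 + (-8.7) = -13.1 mm/day.

dPW/dt ≈ -13.1 mm/day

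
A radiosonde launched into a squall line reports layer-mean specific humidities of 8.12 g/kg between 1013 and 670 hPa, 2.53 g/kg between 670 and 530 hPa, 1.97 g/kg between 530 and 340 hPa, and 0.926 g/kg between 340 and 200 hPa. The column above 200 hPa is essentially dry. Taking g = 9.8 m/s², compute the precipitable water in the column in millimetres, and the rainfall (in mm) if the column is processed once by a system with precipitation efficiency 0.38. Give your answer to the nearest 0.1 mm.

PW ≈ 37.2 mm; rainfall ≈ 14.1 mm

Precipitable water is the column-integrated vapour mass per unit area: PW = (1/g) Σ q̄ Δp, with q in kg/kg and Δp in Pa (1 kg/m² of water = 1 mm).
Layer 1013–670 hPa: Δp = 343 hPa = 34300 Pa, q̄ = 0.00812 kg/kg → 0.00812 × 34300 / 9.8 = 28.42 mm
Layer 670–530 hPa: Δp = 140 hPa = 14000 Pa, q̄ = 0.00253 kg/kg → 0.00253 × 14000 / 9.8 = 3.61 mm
Layer 530–340 hPa: Δp = 190 hPa = 19000 Pa, q̄ = 0.00197 kg/kg → 0.00197 × 19000 / 9.8 = 3.82 mm
Layer 340–200 hPa: Δp = 140 hPa = 14000 Pa, q̄ = 0.000926 kg/kg → 0.000926 × 14000 / 9.8 = 1.32 mm
PW = 28.42 + 3.61 + 3.82 + 1.32 = 37.17 ≈ 37.2 mm.
Rainfall = ε × PW = 0.38 × 37.2 = 14.1 mm.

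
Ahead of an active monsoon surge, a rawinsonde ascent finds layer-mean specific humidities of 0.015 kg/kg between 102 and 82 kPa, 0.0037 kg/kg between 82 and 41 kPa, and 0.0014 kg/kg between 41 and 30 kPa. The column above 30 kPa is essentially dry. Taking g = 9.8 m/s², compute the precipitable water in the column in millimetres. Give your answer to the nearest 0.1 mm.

PW ≈ 47.7 mm

Precipitable water is the column-integrated vapour mass per unit area: PW = (1/g) Σ q̄ Δp, with q in kg/kg and Δp in Pa (1 kg/m² of water = 1 mm).
Layer 102–82 kPa: Δp = 200 hPa = 20000 Pa, q̄ = 0.015 kg/kg → 0.015 × 20000 / 9.8 = 30.61 mm
Layer 82–41 kPa: Δp = 410 hPa = 41000 Pa, q̄ = 0.0037 kg/kg → 0.0037 × 41000 / 9.8 = 15.48 mm
Layer 41–30 kPa: Δp = 110 hPa = 11000 Pa, q̄ = 0.0014 kg/kg → 0.0014 × 11000 / 9.8 = 1.57 mm
PW = 30.61 + 15.48 + 1.57 = 47.66 ≈ 47.7 mm.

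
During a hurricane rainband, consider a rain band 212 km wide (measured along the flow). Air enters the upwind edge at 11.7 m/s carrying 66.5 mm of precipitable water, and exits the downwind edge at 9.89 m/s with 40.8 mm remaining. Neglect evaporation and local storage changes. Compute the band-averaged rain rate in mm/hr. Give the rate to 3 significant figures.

Column moisture flux per unit crosswind length is F = V × PW.
Inflow: F_in = 11.7 × 66.5 = 778.05 mm·m/s
Outflow: F_out = 9.89 × 40.8 = 403.512 mm·m/s
Steady-state rate R = (F_in − F_out)/L = (778.05 − 403.512) / 212000 m = 1.767e-03 mm/s.
R = 1.767e-03 × 3600 = 6.36 mm/hr.

R ≈ 6.36 mm/hr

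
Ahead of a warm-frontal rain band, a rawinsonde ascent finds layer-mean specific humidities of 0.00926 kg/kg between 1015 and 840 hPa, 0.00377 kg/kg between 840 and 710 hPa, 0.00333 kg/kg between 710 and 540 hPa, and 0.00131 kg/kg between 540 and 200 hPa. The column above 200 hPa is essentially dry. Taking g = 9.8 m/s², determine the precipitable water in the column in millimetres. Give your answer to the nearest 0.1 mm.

PW ≈ 31.9 mm

Precipitable water is the column-integrated vapour mass per unit area: PW = (1/g) Σ q̄ Δp, with q in kg/kg and Δp in Pa (1 kg/m² of water = 1 mm).
Layer 1015–840 hPa: Δp = 175 hPa = 17500 Pa, q̄ = 0.00926 kg/kg → 0.00926 × 17500 / 9.8 = 16.54 mm
Layer 840–710 hPa: Δp = 130 hPa = 13000 Pa, q̄ = 0.00377 kg/kg → 0.00377 × 13000 / 9.8 = 5.00 mm
Layer 710–540 hPa: Δp = 170 hPa = 17000 Pa, q̄ = 0.00333 kg/kg → 0.00333 × 17000 / 9.8 = 5.78 mm
Layer 540–200 hPa: Δp = 340 hPa = 34000 Pa, q̄ = 0.00131 kg/kg → 0.00131 × 34000 / 9.8 = 4.54 mm
PW = 16.54 + 5.00 + 5.78 + 4.54 = 31.86 ≈ 31.9 mm.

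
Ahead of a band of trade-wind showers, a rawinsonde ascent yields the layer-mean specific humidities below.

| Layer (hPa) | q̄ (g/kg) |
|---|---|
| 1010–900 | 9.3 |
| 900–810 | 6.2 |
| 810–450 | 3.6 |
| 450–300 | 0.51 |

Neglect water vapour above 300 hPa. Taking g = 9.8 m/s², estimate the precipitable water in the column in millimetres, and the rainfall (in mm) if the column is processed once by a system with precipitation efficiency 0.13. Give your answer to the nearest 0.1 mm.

PW ≈ 30.1 mm; rainfall ≈ 3.9 mm

Precipitable water is the column-integrated vapour mass per unit area: PW = (1/g) Σ q̄ Δp, with q in kg/kg and Δp in Pa (1 kg/m² of water = 1 mm).
Layer 1010–900 hPa: Δp = 110 hPa = 11000 Pa, q̄ = 0.0093 kg/kg → 0.0093 × 11000 / 9.8 = 10.44 mm
Layer 900–810 hPa: Δp = 90 hPa = 9000 Pa, q̄ = 0.0062 kg/kg → 0.0062 × 9000 / 9.8 = 5.69 mm
Layer 810–450 hPa: Δp = 360 hPa = 36000 Pa, q̄ = 0.0036 kg/kg → 0.0036 × 36000 / 9.8 = 13.22 mm
Layer 450–300 hPa: Δp = 150 hPa = 15000 Pa, q̄ = 0.00051 kg/kg → 0.00051 × 15000 / 9.8 = 0.78 mm
PW = 10.44 + 5.69 + 13.22 + 0.78 = 30.13 ≈ 30.1 mm.
Rainfall = ε × PW = 0.13 × 30.1 = 3.9 mm.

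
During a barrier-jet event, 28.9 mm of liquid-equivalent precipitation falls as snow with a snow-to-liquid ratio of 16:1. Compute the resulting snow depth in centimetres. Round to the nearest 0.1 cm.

Snow depth = liquid × ratio = 28.9 mm × 16 = 462.4 mm = 46.2 cm.

snow depth ≈ 46.2 cm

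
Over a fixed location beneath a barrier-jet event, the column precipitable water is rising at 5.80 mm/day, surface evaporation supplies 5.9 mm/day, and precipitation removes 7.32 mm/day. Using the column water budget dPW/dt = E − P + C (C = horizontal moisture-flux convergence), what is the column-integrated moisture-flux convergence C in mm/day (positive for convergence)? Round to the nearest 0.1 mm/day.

C ≈ 7.2 mm/day

dPW/dt = +5.80 mm/day.
C = dPW/dt − E + P = (+5.80) − 5.9 + 7.32 = 7.2 mm/day.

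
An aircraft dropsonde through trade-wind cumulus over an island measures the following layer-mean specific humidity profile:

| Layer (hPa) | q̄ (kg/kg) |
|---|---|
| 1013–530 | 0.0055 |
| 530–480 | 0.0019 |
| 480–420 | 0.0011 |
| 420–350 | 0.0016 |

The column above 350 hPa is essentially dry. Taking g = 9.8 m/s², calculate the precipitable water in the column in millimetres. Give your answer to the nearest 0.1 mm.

PW ≈ 29.9 mm

Precipitable water is the column-integrated vapour mass per unit area: PW = (1/g) Σ q̄ Δp, with q in kg/kg and Δp in Pa (1 kg/m² of water = 1 mm).
Layer 1013–530 hPa: Δp = 483 hPa = 48300 Pa, q̄ = 0.0055 kg/kg → 0.0055 × 48300 / 9.8 = 27.11 mm
Layer 530–480 hPa: Δp = 50 hPa = 5000 Pa, q̄ = 0.0019 kg/kg → 0.0019 × 5000 / 9.8 = 0.97 mm
Layer 480–420 hPa: Δp = 60 hPa = 6000 Pa, q̄ = 0.0011 kg/kg → 0.0011 × 6000 / 9.8 = 0.67 mm
Layer 420–350 hPa: Δp = 70 hPa = 7000 Pa, q̄ = 0.0016 kg/kg → 0.0016 × 7000 / 9.8 = 1.14 mm
PW = 27.11 + 0.97 + 0.67 + 1.14 = 29.89 ≈ 29.9 mm.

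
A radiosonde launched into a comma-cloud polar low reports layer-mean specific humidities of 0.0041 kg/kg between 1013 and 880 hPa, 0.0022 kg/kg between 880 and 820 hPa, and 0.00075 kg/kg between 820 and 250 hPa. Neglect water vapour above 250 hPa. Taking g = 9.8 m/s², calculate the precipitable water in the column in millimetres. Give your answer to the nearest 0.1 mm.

Precipitable water is the column-integrated vapour mass per unit area: PW = (1/g) Σ q̄ Δp, with q in kg/kg and Δp in Pa (1 kg/m² of water = 1 mm).
Layer 1013–880 hPa: Δp = 133 hPa = 13300 Pa, q̄ = 0.0041 kg/kg → 0.0041 × 13300 / 9.8 = 5.56 mm
Layer 880–820 hPa: Δp = 60 hPa = 6000 Pa, q̄ = 0.0022 kg/kg → 0.0022 × 6000 / 9.8 = 1.35 mm
Layer 820–250 hPa: Δp = 570 hPa = 57000 Pa, q̄ = 0.00075 kg/kg → 0.00075 × 57000 / 9.8 = 4.36 mm
PW = 5.56 + 1.35 + 4.36 = 11.27 ≈ 11.3 mm.

PW ≈ 11.3 mm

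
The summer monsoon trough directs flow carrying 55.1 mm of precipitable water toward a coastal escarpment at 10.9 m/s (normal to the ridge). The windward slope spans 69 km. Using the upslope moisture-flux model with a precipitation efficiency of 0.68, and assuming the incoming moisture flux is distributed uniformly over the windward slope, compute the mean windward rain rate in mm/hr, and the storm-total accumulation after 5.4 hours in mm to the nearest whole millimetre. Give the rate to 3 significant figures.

Incoming column moisture flux per unit ridge length: F = V × PW = 10.9 × 55.1 = 600.59 mm·m/s.
Spread over the 69 km slope with efficiency ε = 0.68: R = ε·F/W = 0.68 × 600.59 / 69000 m = 5.919e-03 mm/s.
R = 5.919e-03 × 3600 = 21.3 mm/hr.
Over 5.4 h: total = 21.3 × 5.4 = 115.02 ≈ 115 mm.

R ≈ 21.3 mm/hr; total ≈ 115 mm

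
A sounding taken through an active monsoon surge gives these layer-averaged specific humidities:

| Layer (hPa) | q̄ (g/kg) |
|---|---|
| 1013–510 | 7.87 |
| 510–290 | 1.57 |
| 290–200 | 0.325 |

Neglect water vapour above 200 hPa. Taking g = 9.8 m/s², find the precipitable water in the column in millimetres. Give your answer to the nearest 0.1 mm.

Precipitable water is the column-integrated vapour mass per unit area: PW = (1/g) Σ q̄ Δp, with q in kg/kg and Δp in Pa (1 kg/m² of water = 1 mm).
Layer 1013–510 hPa: Δp = 503 hPa = 50300 Pa, q̄ = 0.00787 kg/kg → 0.00787 × 50300 / 9.8 = 40.39 mm
Layer 510–290 hPa: Δp = 220 hPa = 22000 Pa, q̄ = 0.00157 kg/kg → 0.00157 × 22000 / 9.8 = 3.52 mm
Layer 290–200 hPa: Δp = 90 hPa = 9000 Pa, q̄ = 0.000325 kg/kg → 0.000325 × 9000 / 9.8 = 0.30 mm
PW = 40.39 + 3.52 + 0.30 = 44.21 ≈ 44.2 mm.

PW ≈ 44.2 mm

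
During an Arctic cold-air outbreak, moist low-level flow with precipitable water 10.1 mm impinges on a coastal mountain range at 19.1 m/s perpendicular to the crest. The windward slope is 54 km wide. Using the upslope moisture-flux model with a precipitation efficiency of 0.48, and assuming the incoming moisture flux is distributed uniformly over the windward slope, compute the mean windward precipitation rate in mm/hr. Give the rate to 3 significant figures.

Incoming column moisture flux per unit ridge length: F = V × PW = 19.1 × 10.1 = 192.91 mm·m/s.
Spread over the 54 km slope with efficiency ε = 0.48: R = ε·F/W = 0.48 × 192.91 / 54000 m = 1.715e-03 mm/s.
R = 1.715e-03 × 3600 = 6.17 mm/hr.

R ≈ 6.17 mm/hr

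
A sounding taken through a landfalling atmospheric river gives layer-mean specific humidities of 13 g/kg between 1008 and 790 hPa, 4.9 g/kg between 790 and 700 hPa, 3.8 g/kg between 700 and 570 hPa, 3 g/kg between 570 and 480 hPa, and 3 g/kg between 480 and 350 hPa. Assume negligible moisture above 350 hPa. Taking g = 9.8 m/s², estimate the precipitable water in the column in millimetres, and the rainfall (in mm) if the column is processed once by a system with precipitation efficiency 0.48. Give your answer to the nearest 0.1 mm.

Precipitable water is the column-integrated vapour mass per unit area: PW = (1/g) Σ q̄ Δp, with q in kg/kg and Δp in Pa (1 kg/m² of water = 1 mm).
Layer 1008–790 hPa: Δp = 218 hPa = 21800 Pa, q̄ = 0.013 kg/kg → 0.013 × 21800 / 9.8 = 28.92 mm
Layer 790–700 hPa: Δp = 90 hPa = 9000 Pa, q̄ = 0.0049 kg/kg → 0.0049 × 9000 / 9.8 = 4.50 mm
Layer 700–570 hPa: Δp = 130 hPa = 13000 Pa, q̄ = 0.0038 kg/kg → 0.0038 × 13000 / 9.8 = 5.04 mm
Layer 570–480 hPa: Δp = 90 hPa = 9000 Pa, q̄ = 0.003 kg/kg → 0.003 × 9000 / 9.8 = 2.76 mm
Layer 480–350 hPa: Δp = 130 hPa = 13000 Pa, q̄ = 0.003 kg/kg → 0.003 × 13000 / 9.8 = 3.98 mm
PW = 28.92 + 4.50 + 5.04 + 2.76 + 3.98 = 45.20 ≈ 45.2 mm.
Rainfall = ε × PW = 0.48 × 45.2 = 21.7 mm.

PW ≈ 45.2 mm; rainfall ≈ 21.7 mm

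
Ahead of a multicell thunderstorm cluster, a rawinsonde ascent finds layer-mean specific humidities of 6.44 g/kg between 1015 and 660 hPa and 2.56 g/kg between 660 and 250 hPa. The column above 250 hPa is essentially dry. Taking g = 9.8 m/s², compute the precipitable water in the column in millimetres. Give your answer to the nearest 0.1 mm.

Precipitable water is the column-integrated vapour mass per unit area: PW = (1/g) Σ q̄ Δp, with q in kg/kg and Δp in Pa (1 kg/m² of water = 1 mm).
Layer 1015–660 hPa: Δp = 355 hPa = 35500 Pa, q̄ = 0.00644 kg/kg → 0.00644 × 35500 / 9.8 = 23.33 mm
Layer 660–250 hPa: Δp = 410 hPa = 41000 Pa, q̄ = 0.00256 kg/kg → 0.00256 × 41000 / 9.8 = 10.71 mm
PW = 23.33 + 10.71 = 34.04 ≈ 34.0 mm.

PW ≈ 34.0 mm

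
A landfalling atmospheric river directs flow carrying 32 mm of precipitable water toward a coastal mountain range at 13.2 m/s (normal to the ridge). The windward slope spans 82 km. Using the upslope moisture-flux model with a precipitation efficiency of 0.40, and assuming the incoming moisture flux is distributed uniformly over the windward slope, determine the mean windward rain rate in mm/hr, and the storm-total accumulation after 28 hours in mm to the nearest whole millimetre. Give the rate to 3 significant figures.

Incoming column moisture flux per unit ridge length: F = V × PW = 13.2 × 32 = 422.4 mm·m/s.
Spread over the 82 km slope with efficiency ε = 0.40: R = ε·F/W = 0.40 × 422.4 / 82000 m = 2.060e-03 mm/s.
R = 2.060e-03 × 3600 = 7.42 mm/hr.
Over 28 h: total = 7.42 × 28 = 207.76 ≈ 208 mm.

R ≈ 7.42 mm/hr; total ≈ 208 mm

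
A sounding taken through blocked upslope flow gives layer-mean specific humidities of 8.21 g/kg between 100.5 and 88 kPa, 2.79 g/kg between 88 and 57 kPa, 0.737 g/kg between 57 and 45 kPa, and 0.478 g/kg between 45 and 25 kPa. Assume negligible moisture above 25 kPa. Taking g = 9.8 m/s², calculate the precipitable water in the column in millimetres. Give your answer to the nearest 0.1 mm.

PW ≈ 21.2 mm

Precipitable water is the column-integrated vapour mass per unit area: PW = (1/g) Σ q̄ Δp, with q in kg/kg and Δp in Pa (1 kg/m² of water = 1 mm).
Layer 100.5–88 kPa: Δp = 125 hPa = 12500 Pa, q̄ = 0.00821 kg/kg → 0.00821 × 12500 / 9.8 = 10.47 mm
Layer 88–57 kPa: Δp = 310 hPa = 31000 Pa, q̄ = 0.00279 kg/kg → 0.00279 × 31000 / 9.8 = 8.83 mm
Layer 57–45 kPa: Δp = 120 hPa = 12000 Pa, q̄ = 0.000737 kg/kg → 0.000737 × 12000 / 9.8 = 0.90 mm
Layer 45–25 kPa: Δp = 200 hPa = 20000 Pa, q̄ = 0.000478 kg/kg → 0.000478 × 20000 / 9.8 = 0.98 mm
PW = 10.47 + 8.83 + 0.90 + 0.98 = 21.18 ≈ 21.2 mm.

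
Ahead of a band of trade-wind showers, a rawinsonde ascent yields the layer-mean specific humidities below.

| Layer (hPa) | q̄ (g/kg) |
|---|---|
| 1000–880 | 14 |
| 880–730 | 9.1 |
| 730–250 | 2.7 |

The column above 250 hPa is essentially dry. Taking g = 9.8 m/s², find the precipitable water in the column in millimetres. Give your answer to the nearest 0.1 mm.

PW ≈ 44.3 mm

Precipitable water is the column-integrated vapour mass per unit area: PW = (1/g) Σ q̄ Δp, with q in kg/kg and Δp in Pa (1 kg/m² of water = 1 mm).
Layer 1000–880 hPa: Δp = 120 hPa = 12000 Pa, q̄ = 0.014 kg/kg → 0.014 × 12000 / 9.8 = 17.14 mm
Layer 880–730 hPa: Δp = 150 hPa = 15000 Pa, q̄ = 0.0091 kg/kg → 0.0091 × 15000 / 9.8 = 13.93 mm
Layer 730–250 hPa: Δp = 480 hPa = 48000 Pa, q̄ = 0.0027 kg/kg → 0.0027 × 48000 / 9.8 = 13.22 mm
PW = 17.14 + 13.93 + 13.22 = 44.29 ≈ 44.3 mm.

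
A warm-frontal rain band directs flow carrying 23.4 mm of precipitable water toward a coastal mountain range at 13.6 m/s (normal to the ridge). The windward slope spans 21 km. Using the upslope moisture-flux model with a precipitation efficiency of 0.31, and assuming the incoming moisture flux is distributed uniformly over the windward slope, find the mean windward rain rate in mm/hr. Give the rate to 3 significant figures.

Incoming column moisture flux per unit ridge length: F = V × PW = 13.6 × 23.4 = 318.24 mm·m/s.
Spread over the 21 km slope with efficiency ε = 0.31: R = ε·F/W = 0.31 × 318.24 / 21000 m = 4.698e-03 mm/s.
R = 4.698e-03 × 3600 = 16.9 mm/hr.

R ≈ 16.9 mm/hr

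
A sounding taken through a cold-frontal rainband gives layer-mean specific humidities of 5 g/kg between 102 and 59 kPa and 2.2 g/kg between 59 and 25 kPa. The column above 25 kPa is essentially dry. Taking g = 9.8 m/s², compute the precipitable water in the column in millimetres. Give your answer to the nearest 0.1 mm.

PW ≈ 29.6 mm

Precipitable water is the column-integrated vapour mass per unit area: PW = (1/g) Σ q̄ Δp, with q in kg/kg and Δp in Pa (1 kg/m² of water = 1 mm).
Layer 102–59 kPa: Δp = 430 hPa = 43000 Pa, q̄ = 0.005 kg/kg → 0.005 × 43000 / 9.8 = 21.94 mm
Layer 59–25 kPa: Δp = 340 hPa = 34000 Pa, q̄ = 0.0022 kg/kg → 0.0022 × 34000 / 9.8 = 7.63 mm
PW = 21.94 + 7.63 = 29.57 ≈ 29.6 mm.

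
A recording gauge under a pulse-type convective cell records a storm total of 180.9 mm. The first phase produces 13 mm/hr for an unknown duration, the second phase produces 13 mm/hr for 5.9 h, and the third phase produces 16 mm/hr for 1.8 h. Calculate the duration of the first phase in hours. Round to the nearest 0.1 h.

duration ≈ 5.8 h

Known phases: 13 × 5.9 + 16 × 1.8 = 76.7 + 28.8 = 105.5 mm.
Remaining depth = 180.9 − 105.5 = 75.4 mm.
Duration = 75.4 / 13 = 5.8 h.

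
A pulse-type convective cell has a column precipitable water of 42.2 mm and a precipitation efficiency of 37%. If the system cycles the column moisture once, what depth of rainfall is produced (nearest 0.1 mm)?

rainfall ≈ 15.6 mm

Rainfall = ε × PW = 0.37 × 42.2 = 15.6 mm.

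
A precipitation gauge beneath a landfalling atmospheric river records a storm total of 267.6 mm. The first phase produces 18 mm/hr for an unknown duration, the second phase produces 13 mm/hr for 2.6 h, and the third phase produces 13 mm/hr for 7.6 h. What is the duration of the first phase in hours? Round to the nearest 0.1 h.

Known phases: 13 × 2.6 + 13 × 7.6 = 33.8 + 98.8 = 132.6 mm.
Remaining depth = 267.6 − 132.6 = 135 mm.
Duration = 135 / 18 = 7.5 h.

duration ≈ 7.5 h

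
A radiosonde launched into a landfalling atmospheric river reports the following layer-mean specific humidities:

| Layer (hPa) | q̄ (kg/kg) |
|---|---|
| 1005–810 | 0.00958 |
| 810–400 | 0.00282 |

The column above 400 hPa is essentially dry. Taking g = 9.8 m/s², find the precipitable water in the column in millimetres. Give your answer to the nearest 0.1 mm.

PW ≈ 30.9 mm

Precipitable water is the column-integrated vapour mass per unit area: PW = (1/g) Σ q̄ Δp, with q in kg/kg and Δp in Pa (1 kg/m² of water = 1 mm).
Layer 1005–810 hPa: Δp = 195 hPa = 19500 Pa, q̄ = 0.00958 kg/kg → 0.00958 × 19500 / 9.8 = 19.06 mm
Layer 810–400 hPa: Δp = 410 hPa = 41000 Pa, q̄ = 0.00282 kg/kg → 0.00282 × 41000 / 9.8 = 11.80 mm
PW = 19.06 + 11.80 = 30.86 ≈ 30.9 mm.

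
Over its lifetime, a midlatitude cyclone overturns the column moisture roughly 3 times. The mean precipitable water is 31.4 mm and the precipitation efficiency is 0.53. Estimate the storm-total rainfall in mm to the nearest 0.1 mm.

Each cycle deposits ε × PW = 0.53 × 31.4 = 16.642 mm.
Over 3 cycles: 3 × 16.642 = 49.9 mm.

rainfall ≈ 49.9 mm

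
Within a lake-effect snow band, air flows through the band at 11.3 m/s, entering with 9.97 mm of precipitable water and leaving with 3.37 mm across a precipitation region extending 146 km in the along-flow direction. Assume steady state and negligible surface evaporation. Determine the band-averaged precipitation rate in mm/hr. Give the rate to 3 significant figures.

R ≈ 1.84 mm/hr

Column moisture flux per unit crosswind length is F = V × PW.
Inflow: F_in = 11.3 × 9.97 = 112.661 mm·m/s
Outflow: F_out = 11.3 × 3.37 = 38.081 mm·m/s
Steady-state rate R = (F_in − F_out)/L = (112.661 − 38.081) / 146000 m = 5.108e-04 mm/s.
R = 5.108e-04 × 3600 = 1.84 mm/hr.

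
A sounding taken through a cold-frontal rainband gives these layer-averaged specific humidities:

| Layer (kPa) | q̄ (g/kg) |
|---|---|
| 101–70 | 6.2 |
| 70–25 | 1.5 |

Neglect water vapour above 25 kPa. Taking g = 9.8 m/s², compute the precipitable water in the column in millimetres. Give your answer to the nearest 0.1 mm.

PW ≈ 26.5 mm

Precipitable water is the column-integrated vapour mass per unit area: PW = (1/g) Σ q̄ Δp, with q in kg/kg and Δp in Pa (1 kg/m² of water = 1 mm).
Layer 101–70 kPa: Δp = 310 hPa = 31000 Pa, q̄ = 0.0062 kg/kg → 0.0062 × 31000 / 9.8 = 19.61 mm
Layer 70–25 kPa: Δp = 450 hPa = 45000 Pa, q̄ = 0.0015 kg/kg → 0.0015 × 45000 / 9.8 = 6.89 mm
PW = 19.61 + 6.89 = 26.50 ≈ 26.5 mm.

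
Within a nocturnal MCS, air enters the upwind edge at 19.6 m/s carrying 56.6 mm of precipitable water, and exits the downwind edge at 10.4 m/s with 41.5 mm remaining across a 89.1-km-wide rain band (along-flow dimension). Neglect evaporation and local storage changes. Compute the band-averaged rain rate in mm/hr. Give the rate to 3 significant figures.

R ≈ 27.4 mm/hr

Column moisture flux per unit crosswind length is F = V × PW.
Inflow: F_in = 19.6 × 56.6 = 1109.36 mm·m/s
Outflow: F_out = 10.4 × 41.5 = 431.6 mm·m/s
Steady-state rate R = (F_in − F_out)/L = (1109.36 − 431.6) / 89100 m = 7.607e-03 mm/s.
R = 7.607e-03 × 3600 = 27.4 mm/hr.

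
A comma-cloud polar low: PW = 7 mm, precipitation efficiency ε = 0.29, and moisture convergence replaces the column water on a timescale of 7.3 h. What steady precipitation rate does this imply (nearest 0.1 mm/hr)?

R ≈ 0.3 mm/hr

Each overturning extracts ε × PW = 0.29 × 7 = 2.03 mm.
Rate = ε·PW / τ = 2.03 / 7.3 h = 0.3 mm/hr.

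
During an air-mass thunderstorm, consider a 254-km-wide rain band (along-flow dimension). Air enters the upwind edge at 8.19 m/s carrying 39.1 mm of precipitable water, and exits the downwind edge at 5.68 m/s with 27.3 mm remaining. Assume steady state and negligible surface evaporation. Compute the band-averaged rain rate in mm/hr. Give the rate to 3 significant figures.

R ≈ 2.34 mm/hr

Column moisture flux per unit crosswind length is F = V × PW.
Inflow: F_in = 8.19 × 39.1 = 320.229 mm·m/s
Outflow: F_out = 5.68 × 27.3 = 155.064 mm·m/s
Steady-state rate R = (F_in − F_out)/L = (320.229 − 155.064) / 254000 m = 6.503e-04 mm/s.
R = 6.503e-04 × 3600 = 2.34 mm/hr.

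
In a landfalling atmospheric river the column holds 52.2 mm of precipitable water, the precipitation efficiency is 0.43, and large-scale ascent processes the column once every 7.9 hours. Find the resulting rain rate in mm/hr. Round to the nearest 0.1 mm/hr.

Each overturning extracts ε × PW = 0.43 × 52.2 = 22.446 mm.
Rate = ε·PW / τ = 22.446 / 7.9 h = 2.8 mm/hr.

R ≈ 2.8 mm/hr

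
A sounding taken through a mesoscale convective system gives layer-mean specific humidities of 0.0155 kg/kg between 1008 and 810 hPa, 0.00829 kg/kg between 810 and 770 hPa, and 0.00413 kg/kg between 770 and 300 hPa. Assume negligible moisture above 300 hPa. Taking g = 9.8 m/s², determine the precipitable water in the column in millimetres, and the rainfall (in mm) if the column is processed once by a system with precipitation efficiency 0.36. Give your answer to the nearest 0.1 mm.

PW ≈ 54.5 mm; rainfall ≈ 19.6 mm

Precipitable water is the column-integrated vapour mass per unit area: PW = (1/g) Σ q̄ Δp, with q in kg/kg and Δp in Pa (1 kg/m² of water = 1 mm).
Layer 1008–810 hPa: Δp = 198 hPa = 19800 Pa, q̄ = 0.0155 kg/kg → 0.0155 × 19800 / 9.8 = 31.32 mm
Layer 810–770 hPa: Δp = 40 hPa = 4000 Pa, q̄ = 0.00829 kg/kg → 0.00829 × 4000 / 9.8 = 3.38 mm
Layer 770–300 hPa: Δp = 470 hPa = 47000 Pa, q̄ = 0.00413 kg/kg → 0.00413 × 47000 / 9.8 = 19.81 mm
PW = 31.32 + 3.38 + 19.81 = 54.51 ≈ 54.5 mm.
Rainfall = ε × PW = 0.36 × 54.5 = 19.6 mm.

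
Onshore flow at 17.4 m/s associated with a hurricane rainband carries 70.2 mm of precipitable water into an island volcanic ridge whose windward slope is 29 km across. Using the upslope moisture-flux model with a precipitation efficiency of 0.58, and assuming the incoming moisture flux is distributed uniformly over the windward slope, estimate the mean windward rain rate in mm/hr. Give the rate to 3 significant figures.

R ≈ 87.9 mm/hr

Incoming column moisture flux per unit ridge length: F = V × PW = 17.4 × 70.2 = 1221.48 mm·m/s.
Spread over the 29 km slope with efficiency ε = 0.58: R = ε·F/W = 0.58 × 1221.48 / 29000 m = 2.443e-02 mm/s.
R = 2.443e-02 × 3600 = 87.9 mm/hr.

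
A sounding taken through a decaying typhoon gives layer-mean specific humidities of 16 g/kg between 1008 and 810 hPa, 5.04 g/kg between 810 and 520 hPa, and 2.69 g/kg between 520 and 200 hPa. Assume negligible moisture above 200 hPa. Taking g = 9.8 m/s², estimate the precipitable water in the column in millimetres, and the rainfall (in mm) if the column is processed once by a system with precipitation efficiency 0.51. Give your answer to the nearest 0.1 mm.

PW ≈ 56.0 mm; rainfall ≈ 28.6 mm

Precipitable water is the column-integrated vapour mass per unit area: PW = (1/g) Σ q̄ Δp, with q in kg/kg and Δp in Pa (1 kg/m² of water = 1 mm).
Layer 1008–810 hPa: Δp = 198 hPa = 19800 Pa, q̄ = 0.016 kg/kg → 0.016 × 19800 / 9.8 = 32.33 mm
Layer 810–520 hPa: Δp = 290 hPa = 29000 Pa, q̄ = 0.00504 kg/kg → 0.00504 × 29000 / 9.8 = 14.91 mm
Layer 520–200 hPa: Δp = 320 hPa = 32000 Pa, q̄ = 0.00269 kg/kg → 0.00269 × 32000 / 9.8 = 8.78 mm
PW = 32.33 + 14.91 + 8.78 = 56.02 ≈ 56.0 mm.
Rainfall = ε × PW = 0.51 × 56.0 = 28.6 mm.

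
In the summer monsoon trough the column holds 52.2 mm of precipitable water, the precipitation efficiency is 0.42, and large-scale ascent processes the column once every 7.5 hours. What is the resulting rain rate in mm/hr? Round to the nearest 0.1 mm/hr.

Each overturning extracts ε × PW = 0.42 × 52.2 = 21.924 mm.
Rate = ε·PW / τ = 21.924 / 7.5 h = 2.9 mm/hr.

R ≈ 2.9 mm/hr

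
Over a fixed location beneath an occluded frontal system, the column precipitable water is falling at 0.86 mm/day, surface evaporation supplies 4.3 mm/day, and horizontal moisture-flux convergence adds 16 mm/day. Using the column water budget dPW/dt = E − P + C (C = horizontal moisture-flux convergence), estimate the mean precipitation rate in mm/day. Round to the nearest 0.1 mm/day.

dPW/dt = -0.86 mm/day.
P = E + C − dPW/dt = 4.3 + (16) − (-0.86) = 21.2 mm/day.

P ≈ 21.2 mm/day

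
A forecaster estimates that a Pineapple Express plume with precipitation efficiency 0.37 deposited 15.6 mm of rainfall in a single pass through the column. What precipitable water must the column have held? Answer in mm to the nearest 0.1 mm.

PW = rainfall / ε = 15.6 / 0.37 = 42.2 mm.

PW ≈ 42.2 mm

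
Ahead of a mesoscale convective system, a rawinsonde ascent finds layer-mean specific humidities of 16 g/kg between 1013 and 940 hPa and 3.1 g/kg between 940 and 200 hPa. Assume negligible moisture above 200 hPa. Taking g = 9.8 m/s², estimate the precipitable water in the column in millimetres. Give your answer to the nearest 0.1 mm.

PW ≈ 35.3 mm

Precipitable water is the column-integrated vapour mass per unit area: PW = (1/g) Σ q̄ Δp, with q in kg/kg and Δp in Pa (1 kg/m² of water = 1 mm).
Layer 1013–940 hPa: Δp = 73 hPa = 7300 Pa, q̄ = 0.016 kg/kg → 0.016 × 7300 / 9.8 = 11.92 mm
Layer 940–200 hPa: Δp = 740 hPa = 74000 Pa, q̄ = 0.0031 kg/kg → 0.0031 × 74000 / 9.8 = 23.41 mm
PW = 11.92 + 23.41 = 35.33 ≈ 35.3 mm.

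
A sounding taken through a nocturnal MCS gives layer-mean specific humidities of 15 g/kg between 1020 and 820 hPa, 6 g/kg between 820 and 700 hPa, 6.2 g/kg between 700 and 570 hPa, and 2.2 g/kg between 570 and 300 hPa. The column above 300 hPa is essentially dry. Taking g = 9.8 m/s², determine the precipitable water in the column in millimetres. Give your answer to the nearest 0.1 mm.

PW ≈ 52.2 mm

Precipitable water is the column-integrated vapour mass per unit area: PW = (1/g) Σ q̄ Δp, with q in kg/kg and Δp in Pa (1 kg/m² of water = 1 mm).
Layer 1020–820 hPa: Δp = 200 hPa = 20000 Pa, q̄ = 0.015 kg/kg → 0.015 × 20000 / 9.8 = 30.61 mm
Layer 820–700 hPa: Δp = 120 hPa = 12000 Pa, q̄ = 0.006 kg/kg → 0.006 × 12000 / 9.8 = 7.35 mm
Layer 700–570 hPa: Δp = 130 hPa = 13000 Pa, q̄ = 0.0062 kg/kg → 0.0062 × 13000 / 9.8 = 8.22 mm
Layer 570–300 hPa: Δp = 270 hPa = 27000 Pa, q̄ = 0.0022 kg/kg → 0.0022 × 27000 / 9.8 = 6.06 mm
PW = 30.61 + 7.35 + 8.22 + 6.06 = 52.24 ≈ 52.2 mm.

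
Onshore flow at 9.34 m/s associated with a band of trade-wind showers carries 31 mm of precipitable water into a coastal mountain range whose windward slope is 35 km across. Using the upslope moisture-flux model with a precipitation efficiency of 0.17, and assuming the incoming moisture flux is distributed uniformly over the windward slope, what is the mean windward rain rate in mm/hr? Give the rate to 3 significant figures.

R ≈ 5.06 mm/hr

Incoming column moisture flux per unit ridge length: F = V × PW = 9.34 × 31 = 289.54 mm·m/s.
Spread over the 35 km slope with efficiency ε = 0.17: R = ε·F/W = 0.17 × 289.54 / 35000 m = 1.406e-03 mm/s.
R = 1.406e-03 × 3600 = 5.06 mm/hr.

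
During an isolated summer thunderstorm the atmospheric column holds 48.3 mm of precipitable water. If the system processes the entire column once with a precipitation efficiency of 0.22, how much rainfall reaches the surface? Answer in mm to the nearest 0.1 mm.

rainfall ≈ 10.6 mm

Rainfall = ε × PW = 0.22 × 48.3 = 10.6 mm.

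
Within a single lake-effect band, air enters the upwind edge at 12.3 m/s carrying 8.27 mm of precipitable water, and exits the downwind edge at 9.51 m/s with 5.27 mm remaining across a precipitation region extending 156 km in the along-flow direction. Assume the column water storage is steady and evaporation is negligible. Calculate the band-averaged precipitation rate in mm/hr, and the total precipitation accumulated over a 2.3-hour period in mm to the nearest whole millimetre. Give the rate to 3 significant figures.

Column moisture flux per unit crosswind length is F = V × PW.
Inflow: F_in = 12.3 × 8.27 = 101.721 mm·m/s
Outflow: F_out = 9.51 × 5.27 = 50.1177 mm·m/s
Steady-state rate R = (F_in − F_out)/L = (101.721 − 50.1177) / 156000 m = 3.308e-04 mm/s.
R = 3.308e-04 × 3600 = 1.19 mm/hr.
Over 2.3 h: total = 1.19 × 2.3 = 2.737 ≈ 3 mm.

R ≈ 1.19 mm/hr; total ≈ 3 mm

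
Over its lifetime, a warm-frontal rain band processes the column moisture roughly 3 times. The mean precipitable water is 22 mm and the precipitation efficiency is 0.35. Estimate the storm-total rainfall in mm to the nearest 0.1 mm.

Each cycle deposits ε × PW = 0.35 × 22 = 7.7 mm.
Over 3 cycles: 3 × 7.7 = 23.1 mm.

rainfall ≈ 23.1 mm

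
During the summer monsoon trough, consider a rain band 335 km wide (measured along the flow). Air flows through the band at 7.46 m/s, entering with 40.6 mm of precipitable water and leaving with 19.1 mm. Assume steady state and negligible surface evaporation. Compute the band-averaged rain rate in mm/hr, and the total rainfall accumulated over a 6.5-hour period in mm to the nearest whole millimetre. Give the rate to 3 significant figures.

Column moisture flux per unit crosswind length is F = V × PW.
Inflow: F_in = 7.46 × 40.6 = 302.876 mm·m/s
Outflow: F_out = 7.46 × 19.1 = 142.486 mm·m/s
Steady-state rate R = (F_in − F_out)/L = (302.876 − 142.486) / 335000 m = 4.788e-04 mm/s.
R = 4.788e-04 × 3600 = 1.72 mm/hr.
Over 6.5 h: total = 1.72 × 6.5 = 11.18 ≈ 11 mm.

R ≈ 1.72 mm/hr; total ≈ 11 mm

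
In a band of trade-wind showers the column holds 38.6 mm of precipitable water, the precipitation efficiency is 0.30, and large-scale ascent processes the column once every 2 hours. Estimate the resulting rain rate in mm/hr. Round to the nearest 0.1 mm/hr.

R ≈ 5.8 mm/hr

Each overturning extracts ε × PW = 0.30 × 38.6 = 11.58 mm.
Rate = ε·PW / τ = 11.58 / 2 h = 5.8 mm/hr.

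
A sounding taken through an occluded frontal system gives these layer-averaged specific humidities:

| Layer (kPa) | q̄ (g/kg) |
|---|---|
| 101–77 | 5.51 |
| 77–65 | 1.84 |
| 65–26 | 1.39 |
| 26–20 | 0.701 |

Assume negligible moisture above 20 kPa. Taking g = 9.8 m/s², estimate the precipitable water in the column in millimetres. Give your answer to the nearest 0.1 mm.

PW ≈ 21.7 mm

Precipitable water is the column-integrated vapour mass per unit area: PW = (1/g) Σ q̄ Δp, with q in kg/kg and Δp in Pa (1 kg/m² of water = 1 mm).
Layer 101–77 kPa: Δp = 240 hPa = 24000 Pa, q̄ = 0.00551 kg/kg → 0.00551 × 24000 / 9.8 = 13.49 mm
Layer 77–65 kPa: Δp = 120 hPa = 12000 Pa, q̄ = 0.00184 kg/kg → 0.00184 × 12000 / 9.8 = 2.25 mm
Layer 65–26 kPa: Δp = 390 hPa = 39000 Pa, q̄ = 0.00139 kg/kg → 0.00139 × 39000 / 9.8 = 5.53 mm
Layer 26–20 kPa: Δp = 60 hPa = 6000 Pa, q̄ = 0.000701 kg/kg → 0.000701 × 6000 / 9.8 = 0.43 mm
PW = 13.49 + 2.25 + 5.53 + 0.43 = 21.70 ≈ 21.7 mm.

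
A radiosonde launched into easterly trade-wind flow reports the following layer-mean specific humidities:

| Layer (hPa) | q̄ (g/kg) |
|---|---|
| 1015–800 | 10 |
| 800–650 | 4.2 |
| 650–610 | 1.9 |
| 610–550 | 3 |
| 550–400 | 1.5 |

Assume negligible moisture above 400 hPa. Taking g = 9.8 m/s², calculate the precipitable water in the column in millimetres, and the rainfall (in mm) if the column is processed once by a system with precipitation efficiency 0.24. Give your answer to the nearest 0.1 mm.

PW ≈ 33.3 mm; rainfall ≈ 8.0 mm

Precipitable water is the column-integrated vapour mass per unit area: PW = (1/g) Σ q̄ Δp, with q in kg/kg and Δp in Pa (1 kg/m² of water = 1 mm).
Layer 1015–800 hPa: Δp = 215 hPa = 21500 Pa, q̄ = 0.01 kg/kg → 0.01 × 21500 / 9.8 = 21.94 mm
Layer 800–650 hPa: Δp = 150 hPa = 15000 Pa, q̄ = 0.0042 kg/kg → 0.0042 × 15000 / 9.8 = 6.43 mm
Layer 650–610 hPa: Δp = 40 hPa = 4000 Pa, q̄ = 0.0019 kg/kg → 0.0019 × 4000 / 9.8 = 0.78 mm
Layer 610–550 hPa: Δp = 60 hPa = 6000 Pa, q̄ = 0.003 kg/kg → 0.003 × 6000 / 9.8 = 1.84 mm
Layer 550–400 hPa: Δp = 150 hPa = 15000 Pa, q̄ = 0.0015 kg/kg → 0.0015 × 15000 / 9.8 = 2.30 mm
PW = 21.94 + 6.43 + 0.78 + 1.84 + 2.30 = 33.29 ≈ 33.3 mm.
Rainfall = ε × PW = 0.24 × 33.3 = 8.0 mm.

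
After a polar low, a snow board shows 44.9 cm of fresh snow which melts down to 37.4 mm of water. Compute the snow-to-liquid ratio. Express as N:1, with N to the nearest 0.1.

ratio ≈ 12.0

Ratio = snow depth / SWE = 449 mm / 37.4 mm = 12.0, i.e. 12.0:1.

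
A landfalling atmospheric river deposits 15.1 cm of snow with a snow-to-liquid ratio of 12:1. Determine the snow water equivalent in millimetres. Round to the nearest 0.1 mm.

SWE = snow depth / ratio = 15.1 cm / 12 = 1.258 cm = 12.6 mm.

SWE ≈ 12.6 mm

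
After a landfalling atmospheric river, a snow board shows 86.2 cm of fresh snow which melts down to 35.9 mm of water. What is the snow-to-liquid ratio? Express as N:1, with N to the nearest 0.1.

Ratio = snow depth / SWE = 862 mm / 35.9 mm = 24.0, i.e. 24.0:1.

ratio ≈ 24.0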